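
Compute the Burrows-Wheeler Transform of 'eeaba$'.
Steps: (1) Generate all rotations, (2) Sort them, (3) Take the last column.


Rotations (sorted):
  0: $eeaba -> last char: a
  1: a$eeab -> last char: b
  2: aba$ee -> last char: e
  3: ba$eea -> last char: a
  4: eaba$e -> last char: e
  5: eeaba$ -> last char: $


BWT = abeae$


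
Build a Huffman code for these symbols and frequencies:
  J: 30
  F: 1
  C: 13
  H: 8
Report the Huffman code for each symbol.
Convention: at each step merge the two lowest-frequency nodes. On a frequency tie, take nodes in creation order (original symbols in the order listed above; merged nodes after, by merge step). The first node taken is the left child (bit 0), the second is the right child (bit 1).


Huffman tree construction:
Step 1: Merge F(1) + H(8) = 9
Step 2: Merge (F+H)(9) + C(13) = 22
Step 3: Merge ((F+H)+C)(22) + J(30) = 52
Read each symbol's code off the tree from the root (left child = 0, right child = 1).

Codes:
  J: 1 (length 1)
  F: 000 (length 3)
  C: 01 (length 2)
  H: 001 (length 3)
Average code length: 83/52 = 1.5962 bits/symbol


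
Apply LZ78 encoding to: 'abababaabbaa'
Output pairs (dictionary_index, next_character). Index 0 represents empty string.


LZ78 encoding steps:
Dictionary: {0: ''}
Step 1: w='' (idx 0), next='a' -> output (0, 'a'), add 'a' as idx 1
Step 2: w='' (idx 0), next='b' -> output (0, 'b'), add 'b' as idx 2
Step 3: w='a' (idx 1), next='b' -> output (1, 'b'), add 'ab' as idx 3
Step 4: w='ab' (idx 3), next='a' -> output (3, 'a'), add 'aba' as idx 4
Step 5: w='ab' (idx 3), next='b' -> output (3, 'b'), add 'abb' as idx 5
Step 6: w='a' (idx 1), next='a' -> output (1, 'a'), add 'aa' as idx 6


Encoded: [(0, 'a'), (0, 'b'), (1, 'b'), (3, 'a'), (3, 'b'), (1, 'a')]


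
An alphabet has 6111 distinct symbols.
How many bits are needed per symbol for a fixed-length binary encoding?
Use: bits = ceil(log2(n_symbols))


log2(6111) = 12.5772
Bracket: 2^12 = 4096 < 6111 <= 2^13 = 8192
So ceil(log2(6111)) = 13

bits = ceil(log2(6111)) = ceil(12.5772) = 13 bits


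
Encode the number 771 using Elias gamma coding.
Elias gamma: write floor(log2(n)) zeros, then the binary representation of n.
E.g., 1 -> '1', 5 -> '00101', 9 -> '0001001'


num_bits = floor(log2(771)) + 1 = 10
leading_zeros = num_bits - 1 = 9
binary(771) = 1100000011

Elias gamma(771) = '000000000' + '1100000011' = 0000000001100000011 (19 bits)


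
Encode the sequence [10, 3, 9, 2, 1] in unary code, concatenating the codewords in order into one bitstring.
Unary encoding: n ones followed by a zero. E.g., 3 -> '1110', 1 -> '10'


Encode each number as n ones followed by a terminating 0:
  10 -> 11111111110 (11 bits)
  3 -> 1110 (4 bits)
  9 -> 1111111110 (10 bits)
  2 -> 110 (3 bits)
  1 -> 10 (2 bits)
Total length = 11 + 4 + 10 + 3 + 2 = 30 bits.

Unary([10, 3, 9, 2, 1]) = 111111111101110111111111011010 (30 bits)


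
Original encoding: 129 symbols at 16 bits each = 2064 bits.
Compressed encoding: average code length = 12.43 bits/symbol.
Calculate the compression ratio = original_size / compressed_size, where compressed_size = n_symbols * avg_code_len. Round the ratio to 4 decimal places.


original_size = n_symbols * orig_bits = 129 * 16 = 2064 bits
compressed_size = n_symbols * avg_code_len = 129 * 12.43 = 1603.47 bits
ratio = original_size / compressed_size = 2064 / 1603.47 = 1.2872

Compression ratio = 1.2872


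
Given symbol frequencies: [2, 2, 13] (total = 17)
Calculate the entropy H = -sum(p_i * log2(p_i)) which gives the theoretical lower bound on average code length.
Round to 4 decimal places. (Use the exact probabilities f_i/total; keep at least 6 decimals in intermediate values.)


Per-symbol terms -p_i * log2(p_i) with p_i = f_i/17:
  p = 2/17 = 0.117647: log2(p) = -3.087463, -p*log2(p) = 0.363231
  p = 2/17 = 0.117647: log2(p) = -3.087463, -p*log2(p) = 0.363231
  p = 13/17 = 0.764706: log2(p) = -0.387023, -p*log2(p) = 0.295959
H = 0.363231 + 0.363231 + 0.295959 = 1.022421

H = 1.0224 bits/symbol


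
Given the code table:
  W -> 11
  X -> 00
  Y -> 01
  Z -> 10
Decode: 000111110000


Decoding:
00 -> X
01 -> Y
11 -> W
11 -> W
00 -> X
00 -> X


Result: XYWWXX


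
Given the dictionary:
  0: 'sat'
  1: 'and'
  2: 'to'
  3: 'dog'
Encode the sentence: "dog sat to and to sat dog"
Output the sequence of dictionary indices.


Look up each word in the dictionary:
  'dog' -> 3
  'sat' -> 0
  'to' -> 2
  'and' -> 1
  'to' -> 2
  'sat' -> 0
  'dog' -> 3

Encoded: [3, 0, 2, 1, 2, 0, 3]


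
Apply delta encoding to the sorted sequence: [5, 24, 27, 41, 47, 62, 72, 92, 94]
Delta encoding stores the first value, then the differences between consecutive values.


First value: 5
Deltas:
  24 - 5 = 19
  27 - 24 = 3
  41 - 27 = 14
  47 - 41 = 6
  62 - 47 = 15
  72 - 62 = 10
  92 - 72 = 20
  94 - 92 = 2


Delta encoded: [5, 19, 3, 14, 6, 15, 10, 20, 2]


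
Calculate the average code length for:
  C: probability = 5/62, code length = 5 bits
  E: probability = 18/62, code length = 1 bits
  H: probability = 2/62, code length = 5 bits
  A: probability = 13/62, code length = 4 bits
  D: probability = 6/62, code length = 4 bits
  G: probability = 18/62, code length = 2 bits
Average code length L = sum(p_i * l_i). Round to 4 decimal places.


Weighted contributions p_i * l_i:
  C: (5/62) * 5 = 25/62
  E: (18/62) * 1 = 18/62
  H: (2/62) * 5 = 10/62
  A: (13/62) * 4 = 52/62
  D: (6/62) * 4 = 24/62
  G: (18/62) * 2 = 36/62
Sum = (25 + 18 + 10 + 52 + 24 + 36)/62 = 165/62

L = 165/62 = 2.6613 bits/symbol


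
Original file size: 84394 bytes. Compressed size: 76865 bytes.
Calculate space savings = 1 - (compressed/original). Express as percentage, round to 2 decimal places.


ratio = compressed/original = 76865/84394 = 0.910787
savings = 1 - ratio = 1 - 0.910787 = 0.089213
as a percentage: 0.089213 * 100 = 8.92%

Space savings = 1 - 76865/84394 = 8.92%


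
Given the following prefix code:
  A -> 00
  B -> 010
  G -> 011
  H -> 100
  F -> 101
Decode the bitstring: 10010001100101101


Decoding step by step:
Bits 100 -> H
Bits 100 -> H
Bits 011 -> G
Bits 00 -> A
Bits 101 -> F
Bits 101 -> F


Decoded message: HHGAFF


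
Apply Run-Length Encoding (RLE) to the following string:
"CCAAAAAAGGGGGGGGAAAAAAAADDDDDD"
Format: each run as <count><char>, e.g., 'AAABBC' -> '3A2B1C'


Scanning runs left to right:
  i=0: run of 'C' x 2 -> '2C'
  i=2: run of 'A' x 6 -> '6A'
  i=8: run of 'G' x 8 -> '8G'
  i=16: run of 'A' x 8 -> '8A'
  i=24: run of 'D' x 6 -> '6D'

RLE = 2C6A8G8A6D


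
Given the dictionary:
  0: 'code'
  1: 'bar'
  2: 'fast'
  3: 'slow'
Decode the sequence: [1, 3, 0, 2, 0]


Look up each index in the dictionary:
  1 -> 'bar'
  3 -> 'slow'
  0 -> 'code'
  2 -> 'fast'
  0 -> 'code'

Decoded: "bar slow code fast code"


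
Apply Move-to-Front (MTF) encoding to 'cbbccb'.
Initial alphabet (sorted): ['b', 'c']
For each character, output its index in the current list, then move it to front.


MTF encoding:
'c': index 1 in ['b', 'c'] -> ['c', 'b']
'b': index 1 in ['c', 'b'] -> ['b', 'c']
'b': index 0 in ['b', 'c'] -> ['b', 'c']
'c': index 1 in ['b', 'c'] -> ['c', 'b']
'c': index 0 in ['c', 'b'] -> ['c', 'b']
'b': index 1 in ['c', 'b'] -> ['b', 'c']


Output: [1, 1, 0, 1, 0, 1]


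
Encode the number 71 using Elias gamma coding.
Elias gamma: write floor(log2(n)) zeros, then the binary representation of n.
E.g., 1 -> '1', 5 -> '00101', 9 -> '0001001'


num_bits = floor(log2(71)) + 1 = 7
leading_zeros = num_bits - 1 = 6
binary(71) = 1000111

Elias gamma(71) = '000000' + '1000111' = 0000001000111 (13 bits)


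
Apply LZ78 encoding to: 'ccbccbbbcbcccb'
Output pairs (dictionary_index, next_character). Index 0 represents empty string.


LZ78 encoding steps:
Dictionary: {0: ''}
Step 1: w='' (idx 0), next='c' -> output (0, 'c'), add 'c' as idx 1
Step 2: w='c' (idx 1), next='b' -> output (1, 'b'), add 'cb' as idx 2
Step 3: w='c' (idx 1), next='c' -> output (1, 'c'), add 'cc' as idx 3
Step 4: w='' (idx 0), next='b' -> output (0, 'b'), add 'b' as idx 4
Step 5: w='b' (idx 4), next='b' -> output (4, 'b'), add 'bb' as idx 5
Step 6: w='cb' (idx 2), next='c' -> output (2, 'c'), add 'cbc' as idx 6
Step 7: w='cc' (idx 3), next='b' -> output (3, 'b'), add 'ccb' as idx 7


Encoded: [(0, 'c'), (1, 'b'), (1, 'c'), (0, 'b'), (4, 'b'), (2, 'c'), (3, 'b')]


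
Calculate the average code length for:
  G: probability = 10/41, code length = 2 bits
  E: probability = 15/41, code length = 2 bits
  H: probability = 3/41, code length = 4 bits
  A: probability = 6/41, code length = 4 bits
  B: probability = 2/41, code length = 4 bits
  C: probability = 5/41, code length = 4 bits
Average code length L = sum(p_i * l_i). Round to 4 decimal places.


Weighted contributions p_i * l_i:
  G: (10/41) * 2 = 20/41
  E: (15/41) * 2 = 30/41
  H: (3/41) * 4 = 12/41
  A: (6/41) * 4 = 24/41
  B: (2/41) * 4 = 8/41
  C: (5/41) * 4 = 20/41
Sum = (20 + 30 + 12 + 24 + 8 + 20)/41 = 114/41

L = 114/41 = 2.7805 bits/symbol


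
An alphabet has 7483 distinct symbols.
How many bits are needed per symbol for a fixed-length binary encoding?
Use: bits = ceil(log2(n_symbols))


log2(7483) = 12.8694
Bracket: 2^12 = 4096 < 7483 <= 2^13 = 8192
So ceil(log2(7483)) = 13

bits = ceil(log2(7483)) = ceil(12.8694) = 13 bits


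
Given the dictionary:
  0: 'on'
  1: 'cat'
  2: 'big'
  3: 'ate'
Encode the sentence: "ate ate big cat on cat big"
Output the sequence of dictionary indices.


Look up each word in the dictionary:
  'ate' -> 3
  'ate' -> 3
  'big' -> 2
  'cat' -> 1
  'on' -> 0
  'cat' -> 1
  'big' -> 2

Encoded: [3, 3, 2, 1, 0, 1, 2]


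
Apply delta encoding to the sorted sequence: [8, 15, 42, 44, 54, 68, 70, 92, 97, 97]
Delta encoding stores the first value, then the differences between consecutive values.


First value: 8
Deltas:
  15 - 8 = 7
  42 - 15 = 27
  44 - 42 = 2
  54 - 44 = 10
  68 - 54 = 14
  70 - 68 = 2
  92 - 70 = 22
  97 - 92 = 5
  97 - 97 = 0


Delta encoded: [8, 7, 27, 2, 10, 14, 2, 22, 5, 0]


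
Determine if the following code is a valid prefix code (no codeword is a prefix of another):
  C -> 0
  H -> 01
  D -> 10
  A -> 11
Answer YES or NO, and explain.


Checking each pair (does one codeword prefix another?):
  C='0' vs H='01': prefix -- VIOLATION

NO -- this is NOT a valid prefix code. C (0) is a prefix of H (01).


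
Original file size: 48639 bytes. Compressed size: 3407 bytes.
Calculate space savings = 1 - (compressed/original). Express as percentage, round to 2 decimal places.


ratio = compressed/original = 3407/48639 = 0.070047
savings = 1 - ratio = 1 - 0.070047 = 0.929953
as a percentage: 0.929953 * 100 = 93.0%

Space savings = 1 - 3407/48639 = 93.0%


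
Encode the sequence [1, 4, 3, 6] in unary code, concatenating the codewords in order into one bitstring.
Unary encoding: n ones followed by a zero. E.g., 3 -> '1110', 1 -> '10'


Encode each number as n ones followed by a terminating 0:
  1 -> 10 (2 bits)
  4 -> 11110 (5 bits)
  3 -> 1110 (4 bits)
  6 -> 1111110 (7 bits)
Total length = 2 + 5 + 4 + 7 = 18 bits.

Unary([1, 4, 3, 6]) = 101111011101111110 (18 bits)


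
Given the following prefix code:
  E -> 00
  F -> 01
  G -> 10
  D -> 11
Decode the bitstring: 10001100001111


Decoding step by step:
Bits 10 -> G
Bits 00 -> E
Bits 11 -> D
Bits 00 -> E
Bits 00 -> E
Bits 11 -> D
Bits 11 -> D


Decoded message: GEDEEDD


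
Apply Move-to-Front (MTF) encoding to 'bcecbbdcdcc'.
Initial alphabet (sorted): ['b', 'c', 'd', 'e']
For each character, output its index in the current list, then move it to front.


MTF encoding:
'b': index 0 in ['b', 'c', 'd', 'e'] -> ['b', 'c', 'd', 'e']
'c': index 1 in ['b', 'c', 'd', 'e'] -> ['c', 'b', 'd', 'e']
'e': index 3 in ['c', 'b', 'd', 'e'] -> ['e', 'c', 'b', 'd']
'c': index 1 in ['e', 'c', 'b', 'd'] -> ['c', 'e', 'b', 'd']
'b': index 2 in ['c', 'e', 'b', 'd'] -> ['b', 'c', 'e', 'd']
'b': index 0 in ['b', 'c', 'e', 'd'] -> ['b', 'c', 'e', 'd']
'd': index 3 in ['b', 'c', 'e', 'd'] -> ['d', 'b', 'c', 'e']
'c': index 2 in ['d', 'b', 'c', 'e'] -> ['c', 'd', 'b', 'e']
'd': index 1 in ['c', 'd', 'b', 'e'] -> ['d', 'c', 'b', 'e']
'c': index 1 in ['d', 'c', 'b', 'e'] -> ['c', 'd', 'b', 'e']
'c': index 0 in ['c', 'd', 'b', 'e'] -> ['c', 'd', 'b', 'e']


Output: [0, 1, 3, 1, 2, 0, 3, 2, 1, 1, 0]


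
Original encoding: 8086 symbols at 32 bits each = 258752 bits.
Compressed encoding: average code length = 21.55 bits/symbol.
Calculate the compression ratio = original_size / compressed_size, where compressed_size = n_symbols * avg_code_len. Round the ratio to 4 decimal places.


original_size = n_symbols * orig_bits = 8086 * 32 = 258752 bits
compressed_size = n_symbols * avg_code_len = 8086 * 21.55 = 174253.3 bits
ratio = original_size / compressed_size = 258752 / 174253.3 = 1.4849

Compression ratio = 1.4849


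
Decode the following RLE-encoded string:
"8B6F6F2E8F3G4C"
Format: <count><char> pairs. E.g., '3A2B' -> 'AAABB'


Expanding each <count><char> pair:
  8B -> 'BBBBBBBB'
  6F -> 'FFFFFF'
  6F -> 'FFFFFF'
  2E -> 'EE'
  8F -> 'FFFFFFFF'
  3G -> 'GGG'
  4C -> 'CCCC'

Decoded = BBBBBBBBFFFFFFFFFFFFEEFFFFFFFFGGGCCCC


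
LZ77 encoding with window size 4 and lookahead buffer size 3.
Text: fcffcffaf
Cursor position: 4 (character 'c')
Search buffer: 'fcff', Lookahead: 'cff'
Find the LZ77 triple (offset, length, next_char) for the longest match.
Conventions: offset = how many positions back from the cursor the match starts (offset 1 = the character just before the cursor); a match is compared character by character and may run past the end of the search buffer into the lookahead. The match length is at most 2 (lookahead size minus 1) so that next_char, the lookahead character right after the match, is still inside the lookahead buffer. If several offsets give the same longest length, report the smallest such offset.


Try each offset into the search buffer:
  offset=1 (pos 3, char 'f'): match length 0
  offset=2 (pos 2, char 'f'): match length 0
  offset=3 (pos 1, char 'c'): match length 2
  offset=4 (pos 0, char 'f'): match length 0
Longest match has length 2 at offset 3.
next_char = character at position 4 + 2 = 6 -> 'f'

Best match: offset=3, length=2 (matching 'cf' starting at position 1)
LZ77 triple: (3, 2, 'f')


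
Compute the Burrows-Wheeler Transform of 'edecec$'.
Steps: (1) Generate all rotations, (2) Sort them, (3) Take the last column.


Rotations (sorted):
  0: $edecec -> last char: c
  1: c$edece -> last char: e
  2: cec$ede -> last char: e
  3: decec$e -> last char: e
  4: ec$edec -> last char: c
  5: ecec$ed -> last char: d
  6: edecec$ -> last char: $


BWT = ceeecd$


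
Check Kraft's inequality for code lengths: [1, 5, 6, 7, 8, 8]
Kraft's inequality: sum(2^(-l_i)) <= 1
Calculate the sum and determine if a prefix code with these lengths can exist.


Sum = 2^(-1) + 2^(-5) + 2^(-6) + 2^(-7) + 2^(-8) + 2^(-8)
    = 0.5 + 0.03125 + 0.015625 + 0.0078125 + 0.00390625 + 0.00390625
    = 144/256 = 0.5625
Since 0.5625 <= 1, Kraft's inequality IS satisfied.
A prefix code with these lengths CAN exist.

Kraft sum = 0.5625. Satisfied.


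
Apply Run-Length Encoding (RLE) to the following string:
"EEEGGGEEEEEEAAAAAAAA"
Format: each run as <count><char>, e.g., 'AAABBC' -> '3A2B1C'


Scanning runs left to right:
  i=0: run of 'E' x 3 -> '3E'
  i=3: run of 'G' x 3 -> '3G'
  i=6: run of 'E' x 6 -> '6E'
  i=12: run of 'A' x 8 -> '8A'

RLE = 3E3G6E8A


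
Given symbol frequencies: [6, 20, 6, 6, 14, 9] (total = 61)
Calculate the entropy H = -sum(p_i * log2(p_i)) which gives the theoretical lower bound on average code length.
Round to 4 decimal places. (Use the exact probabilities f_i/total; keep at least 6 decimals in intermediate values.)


Per-symbol terms -p_i * log2(p_i) with p_i = f_i/61:
  p = 6/61 = 0.098361: log2(p) = -3.345775, -p*log2(p) = 0.329093
  p = 20/61 = 0.327869: log2(p) = -1.608809, -p*log2(p) = 0.527478
  p = 6/61 = 0.098361: log2(p) = -3.345775, -p*log2(p) = 0.329093
  p = 6/61 = 0.098361: log2(p) = -3.345775, -p*log2(p) = 0.329093
  p = 14/61 = 0.229508: log2(p) = -2.123382, -p*log2(p) = 0.487334
  p = 9/61 = 0.147541: log2(p) = -2.760812, -p*log2(p) = 0.407333
H = 0.329093 + 0.527478 + 0.329093 + 0.329093 + 0.487334 + 0.407333 = 2.409424

H = 2.4094 bits/symbol


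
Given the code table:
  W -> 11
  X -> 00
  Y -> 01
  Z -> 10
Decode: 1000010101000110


Decoding:
10 -> Z
00 -> X
01 -> Y
01 -> Y
01 -> Y
00 -> X
01 -> Y
10 -> Z


Result: ZXYYYXYZ


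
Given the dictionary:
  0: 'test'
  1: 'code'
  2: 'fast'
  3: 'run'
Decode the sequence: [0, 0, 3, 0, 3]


Look up each index in the dictionary:
  0 -> 'test'
  0 -> 'test'
  3 -> 'run'
  0 -> 'test'
  3 -> 'run'

Decoded: "test test run test run"


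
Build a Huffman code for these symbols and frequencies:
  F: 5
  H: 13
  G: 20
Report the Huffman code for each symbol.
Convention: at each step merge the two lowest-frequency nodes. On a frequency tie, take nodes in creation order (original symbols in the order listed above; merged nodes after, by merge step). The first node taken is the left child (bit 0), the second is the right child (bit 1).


Huffman tree construction:
Step 1: Merge F(5) + H(13) = 18
Step 2: Merge (F+H)(18) + G(20) = 38
Read each symbol's code off the tree from the root (left child = 0, right child = 1).

Codes:
  F: 00 (length 2)
  H: 01 (length 2)
  G: 1 (length 1)
Average code length: 56/38 = 1.4737 bits/symbol


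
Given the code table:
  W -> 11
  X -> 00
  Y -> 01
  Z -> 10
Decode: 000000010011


Decoding:
00 -> X
00 -> X
00 -> X
01 -> Y
00 -> X
11 -> W


Result: XXXYXW


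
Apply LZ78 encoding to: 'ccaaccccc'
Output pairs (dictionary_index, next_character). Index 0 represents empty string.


LZ78 encoding steps:
Dictionary: {0: ''}
Step 1: w='' (idx 0), next='c' -> output (0, 'c'), add 'c' as idx 1
Step 2: w='c' (idx 1), next='a' -> output (1, 'a'), add 'ca' as idx 2
Step 3: w='' (idx 0), next='a' -> output (0, 'a'), add 'a' as idx 3
Step 4: w='c' (idx 1), next='c' -> output (1, 'c'), add 'cc' as idx 4
Step 5: w='cc' (idx 4), next='c' -> output (4, 'c'), add 'ccc' as idx 5


Encoded: [(0, 'c'), (1, 'a'), (0, 'a'), (1, 'c'), (4, 'c')]


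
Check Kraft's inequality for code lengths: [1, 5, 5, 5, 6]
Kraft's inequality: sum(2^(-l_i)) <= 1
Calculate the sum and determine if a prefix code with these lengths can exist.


Sum = 2^(-1) + 2^(-5) + 2^(-5) + 2^(-5) + 2^(-6)
    = 0.5 + 0.03125 + 0.03125 + 0.03125 + 0.015625
    = 39/64 = 0.609375
Since 0.609375 <= 1, Kraft's inequality IS satisfied.
A prefix code with these lengths CAN exist.

Kraft sum = 0.609375. Satisfied.


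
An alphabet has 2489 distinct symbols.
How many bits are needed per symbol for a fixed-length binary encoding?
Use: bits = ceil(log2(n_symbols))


log2(2489) = 11.2814
Bracket: 2^11 = 2048 < 2489 <= 2^12 = 4096
So ceil(log2(2489)) = 12

bits = ceil(log2(2489)) = ceil(11.2814) = 12 bits


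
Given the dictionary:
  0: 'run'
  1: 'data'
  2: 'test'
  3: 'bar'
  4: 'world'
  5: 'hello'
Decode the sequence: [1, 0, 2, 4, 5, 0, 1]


Look up each index in the dictionary:
  1 -> 'data'
  0 -> 'run'
  2 -> 'test'
  4 -> 'world'
  5 -> 'hello'
  0 -> 'run'
  1 -> 'data'

Decoded: "data run test world hello run data"


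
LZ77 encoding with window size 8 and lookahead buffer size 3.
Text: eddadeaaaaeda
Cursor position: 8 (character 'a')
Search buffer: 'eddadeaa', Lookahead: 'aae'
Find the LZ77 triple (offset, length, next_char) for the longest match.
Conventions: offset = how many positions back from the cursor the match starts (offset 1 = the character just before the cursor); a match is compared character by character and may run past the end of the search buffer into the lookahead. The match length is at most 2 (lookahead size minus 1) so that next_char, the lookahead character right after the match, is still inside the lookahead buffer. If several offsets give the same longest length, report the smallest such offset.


Try each offset into the search buffer:
  offset=1 (pos 7, char 'a'): match length 2
  offset=2 (pos 6, char 'a'): match length 2
  offset=3 (pos 5, char 'e'): match length 0
  offset=4 (pos 4, char 'd'): match length 0
  offset=5 (pos 3, char 'a'): match length 1
  offset=6 (pos 2, char 'd'): match length 0
  offset=7 (pos 1, char 'd'): match length 0
  offset=8 (pos 0, char 'e'): match length 0
Longest match has length 2, found at offsets 1, 2; take the smallest, offset 1.
next_char = character at position 8 + 2 = 10 -> 'e'

Best match: offset=1, length=2 (matching 'aa' starting at position 7)
LZ77 triple: (1, 2, 'e')


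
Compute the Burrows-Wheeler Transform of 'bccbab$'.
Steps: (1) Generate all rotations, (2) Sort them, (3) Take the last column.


Rotations (sorted):
  0: $bccbab -> last char: b
  1: ab$bccb -> last char: b
  2: b$bccba -> last char: a
  3: bab$bcc -> last char: c
  4: bccbab$ -> last char: $
  5: cbab$bc -> last char: c
  6: ccbab$b -> last char: b


BWT = bbac$cb


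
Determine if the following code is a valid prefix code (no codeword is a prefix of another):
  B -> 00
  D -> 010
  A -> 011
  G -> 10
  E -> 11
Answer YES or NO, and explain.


Checking each pair (does one codeword prefix another?):
  B='00' vs D='010': no prefix
  B='00' vs A='011': no prefix
  B='00' vs G='10': no prefix
  B='00' vs E='11': no prefix
  D='010' vs B='00': no prefix
  D='010' vs A='011': no prefix
  D='010' vs G='10': no prefix
  D='010' vs E='11': no prefix
  A='011' vs B='00': no prefix
  A='011' vs D='010': no prefix
  A='011' vs G='10': no prefix
  A='011' vs E='11': no prefix
  G='10' vs B='00': no prefix
  G='10' vs D='010': no prefix
  G='10' vs A='011': no prefix
  G='10' vs E='11': no prefix
  E='11' vs B='00': no prefix
  E='11' vs D='010': no prefix
  E='11' vs A='011': no prefix
  E='11' vs G='10': no prefix
No violation found over all pairs.

YES -- this is a valid prefix code. No codeword is a prefix of any other codeword.


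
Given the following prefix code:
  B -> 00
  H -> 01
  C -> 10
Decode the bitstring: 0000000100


Decoding step by step:
Bits 00 -> B
Bits 00 -> B
Bits 00 -> B
Bits 01 -> H
Bits 00 -> B


Decoded message: BBBHB


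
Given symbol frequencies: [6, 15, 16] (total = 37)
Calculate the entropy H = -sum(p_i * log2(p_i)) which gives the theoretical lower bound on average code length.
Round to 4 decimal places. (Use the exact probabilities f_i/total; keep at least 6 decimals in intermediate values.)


Per-symbol terms -p_i * log2(p_i) with p_i = f_i/37:
  p = 6/37 = 0.162162: log2(p) = -2.624491, -p*log2(p) = 0.425593
  p = 15/37 = 0.405405: log2(p) = -1.302563, -p*log2(p) = 0.528066
  p = 16/37 = 0.432432: log2(p) = -1.209453, -p*log2(p) = 0.523007
H = 0.425593 + 0.528066 + 0.523007 = 1.476666

H = 1.4767 bits/symbol


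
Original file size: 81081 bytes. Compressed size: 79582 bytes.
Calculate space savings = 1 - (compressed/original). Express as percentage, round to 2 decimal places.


ratio = compressed/original = 79582/81081 = 0.981512
savings = 1 - ratio = 1 - 0.981512 = 0.018488
as a percentage: 0.018488 * 100 = 1.85%

Space savings = 1 - 79582/81081 = 1.85%


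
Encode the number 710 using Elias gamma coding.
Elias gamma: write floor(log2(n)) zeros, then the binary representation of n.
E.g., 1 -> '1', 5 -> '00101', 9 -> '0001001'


num_bits = floor(log2(710)) + 1 = 10
leading_zeros = num_bits - 1 = 9
binary(710) = 1011000110

Elias gamma(710) = '000000000' + '1011000110' = 0000000001011000110 (19 bits)


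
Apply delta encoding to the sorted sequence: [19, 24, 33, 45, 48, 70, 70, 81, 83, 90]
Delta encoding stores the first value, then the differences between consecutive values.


First value: 19
Deltas:
  24 - 19 = 5
  33 - 24 = 9
  45 - 33 = 12
  48 - 45 = 3
  70 - 48 = 22
  70 - 70 = 0
  81 - 70 = 11
  83 - 81 = 2
  90 - 83 = 7


Delta encoded: [19, 5, 9, 12, 3, 22, 0, 11, 2, 7]


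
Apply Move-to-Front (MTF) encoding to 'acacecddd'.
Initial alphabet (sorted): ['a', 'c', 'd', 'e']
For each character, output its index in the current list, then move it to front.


MTF encoding:
'a': index 0 in ['a', 'c', 'd', 'e'] -> ['a', 'c', 'd', 'e']
'c': index 1 in ['a', 'c', 'd', 'e'] -> ['c', 'a', 'd', 'e']
'a': index 1 in ['c', 'a', 'd', 'e'] -> ['a', 'c', 'd', 'e']
'c': index 1 in ['a', 'c', 'd', 'e'] -> ['c', 'a', 'd', 'e']
'e': index 3 in ['c', 'a', 'd', 'e'] -> ['e', 'c', 'a', 'd']
'c': index 1 in ['e', 'c', 'a', 'd'] -> ['c', 'e', 'a', 'd']
'd': index 3 in ['c', 'e', 'a', 'd'] -> ['d', 'c', 'e', 'a']
'd': index 0 in ['d', 'c', 'e', 'a'] -> ['d', 'c', 'e', 'a']
'd': index 0 in ['d', 'c', 'e', 'a'] -> ['d', 'c', 'e', 'a']


Output: [0, 1, 1, 1, 3, 1, 3, 0, 0]


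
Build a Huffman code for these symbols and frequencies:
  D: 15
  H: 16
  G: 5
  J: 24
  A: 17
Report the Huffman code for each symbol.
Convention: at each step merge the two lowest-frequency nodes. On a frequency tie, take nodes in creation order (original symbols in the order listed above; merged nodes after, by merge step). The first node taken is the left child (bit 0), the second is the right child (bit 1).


Huffman tree construction:
Step 1: Merge G(5) + D(15) = 20
Step 2: Merge H(16) + A(17) = 33
Step 3: Merge (G+D)(20) + J(24) = 44
Step 4: Merge (H+A)(33) + ((G+D)+J)(44) = 77
Read each symbol's code off the tree from the root (left child = 0, right child = 1).

Codes:
  D: 101 (length 3)
  H: 00 (length 2)
  G: 100 (length 3)
  J: 11 (length 2)
  A: 01 (length 2)
Average code length: 174/77 = 2.2597 bits/symbol


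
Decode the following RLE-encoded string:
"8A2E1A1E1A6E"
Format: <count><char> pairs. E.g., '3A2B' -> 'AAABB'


Expanding each <count><char> pair:
  8A -> 'AAAAAAAA'
  2E -> 'EE'
  1A -> 'A'
  1E -> 'E'
  1A -> 'A'
  6E -> 'EEEEEE'

Decoded = AAAAAAAAEEAEAEEEEEE


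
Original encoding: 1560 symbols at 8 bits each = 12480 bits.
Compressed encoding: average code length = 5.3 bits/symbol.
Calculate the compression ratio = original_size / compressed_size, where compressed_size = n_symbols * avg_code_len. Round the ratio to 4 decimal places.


original_size = n_symbols * orig_bits = 1560 * 8 = 12480 bits
compressed_size = n_symbols * avg_code_len = 1560 * 5.3 = 8268.0 bits
ratio = original_size / compressed_size = 12480 / 8268.0 = 1.5094

Compression ratio = 1.5094


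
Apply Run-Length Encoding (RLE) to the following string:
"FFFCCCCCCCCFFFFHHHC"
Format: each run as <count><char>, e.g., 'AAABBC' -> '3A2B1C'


Scanning runs left to right:
  i=0: run of 'F' x 3 -> '3F'
  i=3: run of 'C' x 8 -> '8C'
  i=11: run of 'F' x 4 -> '4F'
  i=15: run of 'H' x 3 -> '3H'
  i=18: run of 'C' x 1 -> '1C'

RLE = 3F8C4F3H1C


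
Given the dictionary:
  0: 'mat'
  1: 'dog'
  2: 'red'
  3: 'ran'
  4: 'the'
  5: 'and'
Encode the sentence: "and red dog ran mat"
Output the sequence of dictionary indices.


Look up each word in the dictionary:
  'and' -> 5
  'red' -> 2
  'dog' -> 1
  'ran' -> 3
  'mat' -> 0

Encoded: [5, 2, 1, 3, 0]


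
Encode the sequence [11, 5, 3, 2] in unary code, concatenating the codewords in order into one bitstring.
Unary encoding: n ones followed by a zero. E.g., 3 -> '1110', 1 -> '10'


Encode each number as n ones followed by a terminating 0:
  11 -> 111111111110 (12 bits)
  5 -> 111110 (6 bits)
  3 -> 1110 (4 bits)
  2 -> 110 (3 bits)
Total length = 12 + 6 + 4 + 3 = 25 bits.

Unary([11, 5, 3, 2]) = 1111111111101111101110110 (25 bits)


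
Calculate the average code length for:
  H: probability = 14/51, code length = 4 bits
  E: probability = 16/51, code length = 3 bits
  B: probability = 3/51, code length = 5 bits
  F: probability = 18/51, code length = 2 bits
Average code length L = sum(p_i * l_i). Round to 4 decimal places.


Weighted contributions p_i * l_i:
  H: (14/51) * 4 = 56/51
  E: (16/51) * 3 = 48/51
  B: (3/51) * 5 = 15/51
  F: (18/51) * 2 = 36/51
Sum = (56 + 48 + 15 + 36)/51 = 155/51

L = 155/51 = 3.0392 bits/symbol


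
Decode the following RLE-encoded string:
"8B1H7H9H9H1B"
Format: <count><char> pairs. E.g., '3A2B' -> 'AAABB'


Expanding each <count><char> pair:
  8B -> 'BBBBBBBB'
  1H -> 'H'
  7H -> 'HHHHHHH'
  9H -> 'HHHHHHHHH'
  9H -> 'HHHHHHHHH'
  1B -> 'B'

Decoded = BBBBBBBBHHHHHHHHHHHHHHHHHHHHHHHHHHB


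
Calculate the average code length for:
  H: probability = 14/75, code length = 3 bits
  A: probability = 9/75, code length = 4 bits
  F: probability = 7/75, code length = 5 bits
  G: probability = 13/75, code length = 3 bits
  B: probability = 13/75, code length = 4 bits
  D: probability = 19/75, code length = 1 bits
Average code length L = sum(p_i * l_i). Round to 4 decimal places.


Weighted contributions p_i * l_i:
  H: (14/75) * 3 = 42/75
  A: (9/75) * 4 = 36/75
  F: (7/75) * 5 = 35/75
  G: (13/75) * 3 = 39/75
  B: (13/75) * 4 = 52/75
  D: (19/75) * 1 = 19/75
Sum = (42 + 36 + 35 + 39 + 52 + 19)/75 = 223/75

L = 223/75 = 2.9733 bits/symbol


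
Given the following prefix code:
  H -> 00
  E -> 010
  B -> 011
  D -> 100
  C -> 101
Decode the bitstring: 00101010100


Decoding step by step:
Bits 00 -> H
Bits 101 -> C
Bits 010 -> E
Bits 100 -> D


Decoded message: HCED


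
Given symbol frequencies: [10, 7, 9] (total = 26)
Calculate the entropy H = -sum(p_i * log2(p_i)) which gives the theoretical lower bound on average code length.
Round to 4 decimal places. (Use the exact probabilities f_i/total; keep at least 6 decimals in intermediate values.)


Per-symbol terms -p_i * log2(p_i) with p_i = f_i/26:
  p = 10/26 = 0.384615: log2(p) = -1.378512, -p*log2(p) = 0.530197
  p = 7/26 = 0.269231: log2(p) = -1.893085, -p*log2(p) = 0.509677
  p = 9/26 = 0.346154: log2(p) = -1.530515, -p*log2(p) = 0.529794
H = 0.530197 + 0.509677 + 0.529794 = 1.569668

H = 1.5697 bits/symbol


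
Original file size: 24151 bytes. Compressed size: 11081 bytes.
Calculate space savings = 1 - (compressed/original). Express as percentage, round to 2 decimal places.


ratio = compressed/original = 11081/24151 = 0.458822
savings = 1 - ratio = 1 - 0.458822 = 0.541178
as a percentage: 0.541178 * 100 = 54.12%

Space savings = 1 - 11081/24151 = 54.12%


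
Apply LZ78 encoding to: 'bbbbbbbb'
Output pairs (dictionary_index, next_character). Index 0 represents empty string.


LZ78 encoding steps:
Dictionary: {0: ''}
Step 1: w='' (idx 0), next='b' -> output (0, 'b'), add 'b' as idx 1
Step 2: w='b' (idx 1), next='b' -> output (1, 'b'), add 'bb' as idx 2
Step 3: w='bb' (idx 2), next='b' -> output (2, 'b'), add 'bbb' as idx 3
Step 4: w='bb' (idx 2), end of input -> output (2, '')


Encoded: [(0, 'b'), (1, 'b'), (2, 'b'), (2, '')]


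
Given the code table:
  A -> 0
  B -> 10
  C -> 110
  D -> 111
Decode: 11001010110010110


Decoding:
110 -> C
0 -> A
10 -> B
10 -> B
110 -> C
0 -> A
10 -> B
110 -> C


Result: CABBCABC


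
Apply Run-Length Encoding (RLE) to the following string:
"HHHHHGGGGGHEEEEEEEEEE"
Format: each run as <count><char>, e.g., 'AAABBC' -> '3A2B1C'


Scanning runs left to right:
  i=0: run of 'H' x 5 -> '5H'
  i=5: run of 'G' x 5 -> '5G'
  i=10: run of 'H' x 1 -> '1H'
  i=11: run of 'E' x 10 -> '10E'

RLE = 5H5G1H10E


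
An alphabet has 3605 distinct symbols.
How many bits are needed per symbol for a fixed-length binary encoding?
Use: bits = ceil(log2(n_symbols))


log2(3605) = 11.8158
Bracket: 2^11 = 2048 < 3605 <= 2^12 = 4096
So ceil(log2(3605)) = 12

bits = ceil(log2(3605)) = ceil(11.8158) = 12 bits


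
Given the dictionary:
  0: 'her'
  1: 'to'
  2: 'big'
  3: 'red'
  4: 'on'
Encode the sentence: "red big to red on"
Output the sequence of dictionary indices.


Look up each word in the dictionary:
  'red' -> 3
  'big' -> 2
  'to' -> 1
  'red' -> 3
  'on' -> 4

Encoded: [3, 2, 1, 3, 4]


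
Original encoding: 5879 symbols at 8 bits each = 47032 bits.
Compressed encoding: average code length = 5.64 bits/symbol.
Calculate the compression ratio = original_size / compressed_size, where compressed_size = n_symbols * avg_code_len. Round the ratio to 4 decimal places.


original_size = n_symbols * orig_bits = 5879 * 8 = 47032 bits
compressed_size = n_symbols * avg_code_len = 5879 * 5.64 = 33157.56 bits
ratio = original_size / compressed_size = 47032 / 33157.56 = 1.4184

Compression ratio = 1.4184


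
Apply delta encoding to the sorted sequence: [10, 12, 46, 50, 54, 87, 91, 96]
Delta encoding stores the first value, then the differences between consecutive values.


First value: 10
Deltas:
  12 - 10 = 2
  46 - 12 = 34
  50 - 46 = 4
  54 - 50 = 4
  87 - 54 = 33
  91 - 87 = 4
  96 - 91 = 5


Delta encoded: [10, 2, 34, 4, 4, 33, 4, 5]


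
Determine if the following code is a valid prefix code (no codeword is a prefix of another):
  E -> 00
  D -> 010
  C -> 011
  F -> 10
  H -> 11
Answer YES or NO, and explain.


Checking each pair (does one codeword prefix another?):
  E='00' vs D='010': no prefix
  E='00' vs C='011': no prefix
  E='00' vs F='10': no prefix
  E='00' vs H='11': no prefix
  D='010' vs E='00': no prefix
  D='010' vs C='011': no prefix
  D='010' vs F='10': no prefix
  D='010' vs H='11': no prefix
  C='011' vs E='00': no prefix
  C='011' vs D='010': no prefix
  C='011' vs F='10': no prefix
  C='011' vs H='11': no prefix
  F='10' vs E='00': no prefix
  F='10' vs D='010': no prefix
  F='10' vs C='011': no prefix
  F='10' vs H='11': no prefix
  H='11' vs E='00': no prefix
  H='11' vs D='010': no prefix
  H='11' vs C='011': no prefix
  H='11' vs F='10': no prefix
No violation found over all pairs.

YES -- this is a valid prefix code. No codeword is a prefix of any other codeword.


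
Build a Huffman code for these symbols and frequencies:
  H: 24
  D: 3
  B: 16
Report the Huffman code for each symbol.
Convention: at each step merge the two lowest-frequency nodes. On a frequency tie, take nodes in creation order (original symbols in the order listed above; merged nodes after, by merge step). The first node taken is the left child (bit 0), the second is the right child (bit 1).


Huffman tree construction:
Step 1: Merge D(3) + B(16) = 19
Step 2: Merge (D+B)(19) + H(24) = 43
Read each symbol's code off the tree from the root (left child = 0, right child = 1).

Codes:
  H: 1 (length 1)
  D: 00 (length 2)
  B: 01 (length 2)
Average code length: 62/43 = 1.4419 bits/symbol


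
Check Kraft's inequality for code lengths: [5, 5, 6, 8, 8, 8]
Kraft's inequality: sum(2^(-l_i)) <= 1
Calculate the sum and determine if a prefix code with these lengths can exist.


Sum = 2^(-5) + 2^(-5) + 2^(-6) + 2^(-8) + 2^(-8) + 2^(-8)
    = 0.03125 + 0.03125 + 0.015625 + 0.00390625 + 0.00390625 + 0.00390625
    = 23/256 = 0.08984375
Since 0.08984375 <= 1, Kraft's inequality IS satisfied.
A prefix code with these lengths CAN exist.

Kraft sum = 0.08984375. Satisfied.


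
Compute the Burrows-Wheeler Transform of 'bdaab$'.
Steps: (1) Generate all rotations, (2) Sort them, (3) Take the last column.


Rotations (sorted):
  0: $bdaab -> last char: b
  1: aab$bd -> last char: d
  2: ab$bda -> last char: a
  3: b$bdaa -> last char: a
  4: bdaab$ -> last char: $
  5: daab$b -> last char: b


BWT = bdaa$b


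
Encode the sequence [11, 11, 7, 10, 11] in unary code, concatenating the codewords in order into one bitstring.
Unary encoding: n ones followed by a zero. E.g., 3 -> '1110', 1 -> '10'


Encode each number as n ones followed by a terminating 0:
  11 -> 111111111110 (12 bits)
  11 -> 111111111110 (12 bits)
  7 -> 11111110 (8 bits)
  10 -> 11111111110 (11 bits)
  11 -> 111111111110 (12 bits)
Total length = 12 + 12 + 8 + 11 + 12 = 55 bits.

Unary([11, 11, 7, 10, 11]) = 1111111111101111111111101111111011111111110111111111110 (55 bits)


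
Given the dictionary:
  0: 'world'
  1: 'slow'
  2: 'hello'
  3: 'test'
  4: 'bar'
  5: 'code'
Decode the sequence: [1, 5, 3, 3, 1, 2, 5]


Look up each index in the dictionary:
  1 -> 'slow'
  5 -> 'code'
  3 -> 'test'
  3 -> 'test'
  1 -> 'slow'
  2 -> 'hello'
  5 -> 'code'

Decoded: "slow code test test slow hello code"


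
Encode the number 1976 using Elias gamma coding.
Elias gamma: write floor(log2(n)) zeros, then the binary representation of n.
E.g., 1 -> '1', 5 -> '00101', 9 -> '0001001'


num_bits = floor(log2(1976)) + 1 = 11
leading_zeros = num_bits - 1 = 10
binary(1976) = 11110111000

Elias gamma(1976) = '0000000000' + '11110111000' = 000000000011110111000 (21 bits)


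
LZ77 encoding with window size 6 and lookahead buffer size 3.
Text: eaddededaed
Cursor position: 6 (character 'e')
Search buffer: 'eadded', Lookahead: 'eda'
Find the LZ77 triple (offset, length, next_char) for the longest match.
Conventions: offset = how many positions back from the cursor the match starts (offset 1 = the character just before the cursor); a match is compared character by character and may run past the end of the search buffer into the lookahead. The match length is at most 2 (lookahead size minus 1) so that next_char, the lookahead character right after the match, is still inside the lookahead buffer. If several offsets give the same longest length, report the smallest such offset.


Try each offset into the search buffer:
  offset=1 (pos 5, char 'd'): match length 0
  offset=2 (pos 4, char 'e'): match length 2
  offset=3 (pos 3, char 'd'): match length 0
  offset=4 (pos 2, char 'd'): match length 0
  offset=5 (pos 1, char 'a'): match length 0
  offset=6 (pos 0, char 'e'): match length 1
Longest match has length 2 at offset 2.
next_char = character at position 6 + 2 = 8 -> 'a'

Best match: offset=2, length=2 (matching 'ed' starting at position 4)
LZ77 triple: (2, 2, 'a')


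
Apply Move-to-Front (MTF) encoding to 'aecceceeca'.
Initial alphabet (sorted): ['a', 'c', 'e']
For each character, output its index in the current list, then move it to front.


MTF encoding:
'a': index 0 in ['a', 'c', 'e'] -> ['a', 'c', 'e']
'e': index 2 in ['a', 'c', 'e'] -> ['e', 'a', 'c']
'c': index 2 in ['e', 'a', 'c'] -> ['c', 'e', 'a']
'c': index 0 in ['c', 'e', 'a'] -> ['c', 'e', 'a']
'e': index 1 in ['c', 'e', 'a'] -> ['e', 'c', 'a']
'c': index 1 in ['e', 'c', 'a'] -> ['c', 'e', 'a']
'e': index 1 in ['c', 'e', 'a'] -> ['e', 'c', 'a']
'e': index 0 in ['e', 'c', 'a'] -> ['e', 'c', 'a']
'c': index 1 in ['e', 'c', 'a'] -> ['c', 'e', 'a']
'a': index 2 in ['c', 'e', 'a'] -> ['a', 'c', 'e']


Output: [0, 2, 2, 0, 1, 1, 1, 0, 1, 2]


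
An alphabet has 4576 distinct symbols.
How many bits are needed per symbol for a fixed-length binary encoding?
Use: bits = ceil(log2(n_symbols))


log2(4576) = 12.1599
Bracket: 2^12 = 4096 < 4576 <= 2^13 = 8192
So ceil(log2(4576)) = 13

bits = ceil(log2(4576)) = ceil(12.1599) = 13 bits


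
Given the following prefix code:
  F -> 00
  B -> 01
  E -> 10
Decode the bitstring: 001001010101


Decoding step by step:
Bits 00 -> F
Bits 10 -> E
Bits 01 -> B
Bits 01 -> B
Bits 01 -> B
Bits 01 -> B


Decoded message: FEBBBB


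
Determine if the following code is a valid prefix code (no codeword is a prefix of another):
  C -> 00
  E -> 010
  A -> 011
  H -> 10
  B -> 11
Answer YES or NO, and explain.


Checking each pair (does one codeword prefix another?):
  C='00' vs E='010': no prefix
  C='00' vs A='011': no prefix
  C='00' vs H='10': no prefix
  C='00' vs B='11': no prefix
  E='010' vs C='00': no prefix
  E='010' vs A='011': no prefix
  E='010' vs H='10': no prefix
  E='010' vs B='11': no prefix
  A='011' vs C='00': no prefix
  A='011' vs E='010': no prefix
  A='011' vs H='10': no prefix
  A='011' vs B='11': no prefix
  H='10' vs C='00': no prefix
  H='10' vs E='010': no prefix
  H='10' vs A='011': no prefix
  H='10' vs B='11': no prefix
  B='11' vs C='00': no prefix
  B='11' vs E='010': no prefix
  B='11' vs A='011': no prefix
  B='11' vs H='10': no prefix
No violation found over all pairs.

YES -- this is a valid prefix code. No codeword is a prefix of any other codeword.


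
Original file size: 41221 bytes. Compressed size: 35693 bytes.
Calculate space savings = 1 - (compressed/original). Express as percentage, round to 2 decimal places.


ratio = compressed/original = 35693/41221 = 0.865894
savings = 1 - ratio = 1 - 0.865894 = 0.134106
as a percentage: 0.134106 * 100 = 13.41%

Space savings = 1 - 35693/41221 = 13.41%


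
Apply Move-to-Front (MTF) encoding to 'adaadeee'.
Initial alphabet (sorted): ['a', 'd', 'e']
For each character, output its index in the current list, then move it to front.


MTF encoding:
'a': index 0 in ['a', 'd', 'e'] -> ['a', 'd', 'e']
'd': index 1 in ['a', 'd', 'e'] -> ['d', 'a', 'e']
'a': index 1 in ['d', 'a', 'e'] -> ['a', 'd', 'e']
'a': index 0 in ['a', 'd', 'e'] -> ['a', 'd', 'e']
'd': index 1 in ['a', 'd', 'e'] -> ['d', 'a', 'e']
'e': index 2 in ['d', 'a', 'e'] -> ['e', 'd', 'a']
'e': index 0 in ['e', 'd', 'a'] -> ['e', 'd', 'a']
'e': index 0 in ['e', 'd', 'a'] -> ['e', 'd', 'a']


Output: [0, 1, 1, 0, 1, 2, 0, 0]
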